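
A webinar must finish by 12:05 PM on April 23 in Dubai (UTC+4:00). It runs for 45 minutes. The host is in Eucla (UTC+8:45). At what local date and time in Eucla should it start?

Target end time in UTC: 12:05 PM − 4:00 = 8:05 AM on Apr 23.
Subtract 45 minutes → start 7:20 AM UTC on Apr 23.
Eucla is UTC+8:45: 7:20 AM + 8:45 = 4:05 PM on Apr 23.

4:05 PM on Apr 23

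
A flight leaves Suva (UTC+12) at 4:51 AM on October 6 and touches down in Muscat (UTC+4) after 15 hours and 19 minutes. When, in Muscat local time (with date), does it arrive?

12:10 PM on October 6

Muscat is 8:00 behind Suva.
After 15 hours and 19 minutes it is 8:10 PM in Suva.
Shift by the zone difference: 8:10 PM − 8:00 = 12:10 PM on Oct 6 in Muscat.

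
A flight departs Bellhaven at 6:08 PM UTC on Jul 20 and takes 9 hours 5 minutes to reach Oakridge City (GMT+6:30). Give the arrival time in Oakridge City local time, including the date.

9:43 AM on July 21

Departure is given in UTC: 6:08 PM on Jul 20.
Add 9 hours 5 minutes → 3:13 AM UTC (Jul 21).
Oakridge City is UTC+6:30: 3:13 AM + 6:30 = 9:43 AM on Jul 21.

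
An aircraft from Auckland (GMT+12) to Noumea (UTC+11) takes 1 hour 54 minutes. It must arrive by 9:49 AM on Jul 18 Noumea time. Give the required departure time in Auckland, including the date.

8:55 AM on July 18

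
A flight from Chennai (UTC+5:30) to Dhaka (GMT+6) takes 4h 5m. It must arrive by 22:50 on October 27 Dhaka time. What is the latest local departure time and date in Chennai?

18:15 on Oct 27

Target arrival in UTC: 22:50 − 6:00 = 16:50 on Oct 27.
Subtract 4 hours 5 minutes → departure 12:45 UTC on Oct 27.
Chennai is UTC+5:30: 12:45 + 5:30 = 18:15 on Oct 27.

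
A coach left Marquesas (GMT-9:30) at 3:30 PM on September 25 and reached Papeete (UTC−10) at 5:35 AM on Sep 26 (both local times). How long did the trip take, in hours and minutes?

14 hours 35 minutes

Departure in UTC: 3:30 PM + 9:30 = 1:00 AM on Sep 26.
Arrival in UTC: 5:35 AM + 10:00 = 3:35 PM on Sep 26.
Elapsed = 3:35 PM − 1:00 AM = 14 hours 35 minutes.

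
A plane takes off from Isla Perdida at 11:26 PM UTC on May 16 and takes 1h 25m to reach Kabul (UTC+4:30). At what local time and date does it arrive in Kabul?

5:21 AM on May 17

Departure is given in UTC: 11:26 PM on May 16.
Add 1 hour and 25 minutes → 12:51 AM UTC (May 17).
Kabul is UTC+4:30: 12:51 AM + 4:30 = 5:21 AM on May 17.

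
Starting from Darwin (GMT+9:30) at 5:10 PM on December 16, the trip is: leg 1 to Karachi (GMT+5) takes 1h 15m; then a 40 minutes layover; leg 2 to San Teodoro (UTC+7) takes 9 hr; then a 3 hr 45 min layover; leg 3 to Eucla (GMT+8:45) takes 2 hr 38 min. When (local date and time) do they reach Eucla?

9:43 AM on December 17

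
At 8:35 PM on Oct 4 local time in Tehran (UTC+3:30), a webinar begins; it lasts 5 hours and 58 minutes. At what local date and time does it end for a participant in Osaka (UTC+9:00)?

Osaka is 5:30 ahead of Tehran.
After 5 hours and 58 minutes it is 2:33 AM (Oct 5) in Tehran.
Shift by the zone difference: 2:33 AM + 5:30 = 8:03 AM on Oct 5 in Osaka.

8:03 AM on Oct 5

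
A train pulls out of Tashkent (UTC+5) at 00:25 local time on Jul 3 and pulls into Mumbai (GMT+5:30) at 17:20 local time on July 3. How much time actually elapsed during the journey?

16 hours 25 minutes

Departure in UTC: 00:25 − 5:00 = 19:25 on Jul 2.
Arrival in UTC: 17:20 − 5:30 = 11:50 on Jul 3.
Elapsed = 11:50 − 19:25 (+1 day) = 16 hours 25 minutes.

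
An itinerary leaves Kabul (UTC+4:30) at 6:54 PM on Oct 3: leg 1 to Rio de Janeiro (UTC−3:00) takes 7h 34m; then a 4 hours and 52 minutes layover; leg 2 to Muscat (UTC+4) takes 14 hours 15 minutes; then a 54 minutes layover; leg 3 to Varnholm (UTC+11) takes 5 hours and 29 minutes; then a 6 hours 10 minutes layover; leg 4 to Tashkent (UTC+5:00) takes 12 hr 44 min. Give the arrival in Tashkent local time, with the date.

11:22 PM on October 5

Convert departure to UTC: 6:54 PM − 4:30 = 2:24 PM UTC on Oct 3.
Add 7 hours and 34 minutes leg 1 → 9:58 PM UTC.
Add 4 hours 52 minutes layover in Rio de Janeiro → 2:50 AM UTC (Oct 4).
Add 14 hours 15 minutes leg 2 → 5:05 PM UTC.
Add 54 minutes layover in Muscat → 5:59 PM UTC.
Add 5 hours 29 minutes leg 3 → 11:28 PM UTC.
Add 6 hours and 10 minutes layover in Varnholm → 5:38 AM UTC (Oct 5).
Add 12 hours and 44 minutes leg 4 → 6:22 PM UTC.
Tashkent is UTC+5:00, so local arrival = 6:22 PM + 5:00 = 11:22 PM on Oct 5.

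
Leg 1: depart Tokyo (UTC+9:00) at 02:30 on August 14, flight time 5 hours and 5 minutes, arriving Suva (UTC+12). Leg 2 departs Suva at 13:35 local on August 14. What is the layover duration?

Convert departure to UTC: 02:30 − 9:00 = 17:30 UTC on Aug 13.
Add 5 hours 5 minutes flight time → 22:35 UTC.
Suva is UTC+12:00, so local arrival = 22:35 + 12:00 = 10:35 on Aug 14.
Layover = 13:35 − 10:35 = 3 hours.

3 hours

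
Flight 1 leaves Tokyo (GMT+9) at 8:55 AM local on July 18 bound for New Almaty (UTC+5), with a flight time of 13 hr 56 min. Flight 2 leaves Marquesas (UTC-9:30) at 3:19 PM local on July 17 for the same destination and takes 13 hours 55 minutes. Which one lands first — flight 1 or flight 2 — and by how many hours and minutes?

Flight 1 in UTC: 8:55 AM − 9:00 = 11:55 PM on Jul 17.
+13 hours 56 minutes → arrive 1:51 PM UTC on Jul 18.
Flight 2 in UTC: 3:19 PM + 9:30 = 12:49 AM on Jul 18.
+13 hours 55 minutes → arrive 2:44 PM UTC on Jul 18.
Flight 1 lands earlier by 53 minutes.

the first, by 53 minutes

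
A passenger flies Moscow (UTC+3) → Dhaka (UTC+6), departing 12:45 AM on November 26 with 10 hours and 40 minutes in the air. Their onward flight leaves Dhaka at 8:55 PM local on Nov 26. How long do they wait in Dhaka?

6 hours 30 minutes

Convert departure to UTC: 12:45 AM − 3:00 = 9:45 PM UTC on Nov 25.
Add 10 hours 40 minutes flight time → 8:25 AM UTC (Nov 26).
Dhaka is UTC+6:00, so local arrival = 8:25 AM + 6:00 = 2:25 PM on Nov 26.
Layover = 8:55 PM − 2:25 PM = 6 hours 30 minutes.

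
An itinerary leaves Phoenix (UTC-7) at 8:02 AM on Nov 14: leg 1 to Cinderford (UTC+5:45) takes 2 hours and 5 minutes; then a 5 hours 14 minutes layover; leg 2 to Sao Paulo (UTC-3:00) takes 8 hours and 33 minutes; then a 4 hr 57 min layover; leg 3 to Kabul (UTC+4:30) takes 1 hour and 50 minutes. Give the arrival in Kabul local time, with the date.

Convert departure to UTC: 8:02 AM + 7:00 = 3:02 PM UTC on Nov 14.
Add 2 hours 5 minutes leg 1 → 5:07 PM UTC.
Add 5 hours and 14 minutes layover in Cinderford → 10:21 PM UTC.
Add 8 hours 33 minutes leg 2 → 6:54 AM UTC (Nov 15).
Add 4 hours and 57 minutes layover in Sao Paulo → 11:51 AM UTC.
Add 1 hour 50 minutes leg 3 → 1:41 PM UTC.
Kabul is UTC+4:30, so local arrival = 1:41 PM + 4:30 = 6:11 PM on Nov 15.

6:11 PM on November 15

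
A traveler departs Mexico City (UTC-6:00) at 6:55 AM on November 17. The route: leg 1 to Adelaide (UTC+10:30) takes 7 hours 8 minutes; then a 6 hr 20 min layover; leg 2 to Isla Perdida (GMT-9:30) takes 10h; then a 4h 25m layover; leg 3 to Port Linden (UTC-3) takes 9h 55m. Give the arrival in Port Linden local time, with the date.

11:43 PM on November 18

Convert departure to UTC: 6:55 AM + 6:00 = 12:55 PM UTC on Nov 17.
Add 7 hours and 8 minutes leg 1 → 8:03 PM UTC.
Add 6 hours 20 minutes layover in Adelaide → 2:23 AM UTC (Nov 18).
Add 10 hours leg 2 → 12:23 PM UTC.
Add 4 hours 25 minutes layover in Isla Perdida → 4:48 PM UTC.
Add 9 hours 55 minutes leg 3 → 2:43 AM UTC (Nov 19).
Port Linden is UTC−3:00, so local arrival = 2:43 AM − 3:00 = 11:43 PM on Nov 18.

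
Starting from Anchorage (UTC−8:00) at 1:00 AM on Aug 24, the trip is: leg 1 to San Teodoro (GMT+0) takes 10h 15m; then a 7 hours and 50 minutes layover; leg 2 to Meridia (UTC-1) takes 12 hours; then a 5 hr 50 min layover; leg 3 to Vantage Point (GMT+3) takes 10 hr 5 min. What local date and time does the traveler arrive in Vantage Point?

10:00 AM on Aug 26

Convert departure to UTC: 1:00 AM + 8:00 = 9:00 AM UTC on Aug 24.
Add 10 hours and 15 minutes leg 1 → 7:15 PM UTC.
Add 7 hours 50 minutes layover in San Teodoro → 3:05 AM UTC (Aug 25).
Add 12 hours leg 2 → 3:05 PM UTC.
Add 5 hours 50 minutes layover in Meridia → 8:55 PM UTC.
Add 10 hours and 5 minutes leg 3 → 7:00 AM UTC (Aug 26).
Vantage Point is UTC+3:00, so local arrival = 7:00 AM + 3:00 = 10:00 AM on Aug 26.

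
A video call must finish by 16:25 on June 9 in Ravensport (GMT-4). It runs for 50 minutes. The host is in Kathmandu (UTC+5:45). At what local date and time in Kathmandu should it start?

01:20 on Jun 10

Target end time in UTC: 16:25 + 4:00 = 20:25 on Jun 9.
Subtract 50 minutes → start 19:35 UTC on Jun 9.
Kathmandu is UTC+5:45: 19:35 + 5:45 = 01:20 on Jun 10.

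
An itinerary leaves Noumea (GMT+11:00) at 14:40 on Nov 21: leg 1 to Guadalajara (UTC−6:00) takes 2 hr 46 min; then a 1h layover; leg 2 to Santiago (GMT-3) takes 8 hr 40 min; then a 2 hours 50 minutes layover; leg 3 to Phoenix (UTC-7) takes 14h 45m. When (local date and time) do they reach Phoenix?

02:41 on November 22

Convert departure to UTC: 14:40 − 11:00 = 03:40 UTC on Nov 21.
Add 2 hours and 46 minutes leg 1 → 06:26 UTC.
Add 1 hour layover in Guadalajara → 07:26 UTC.
Add 8 hours and 40 minutes leg 2 → 16:06 UTC.
Add 2 hours 50 minutes layover in Santiago → 18:56 UTC.
Add 14 hours 45 minutes leg 3 → 09:41 UTC (Nov 22).
Phoenix is UTC−7:00, so local arrival = 09:41 − 7:00 = 02:41 on Nov 22.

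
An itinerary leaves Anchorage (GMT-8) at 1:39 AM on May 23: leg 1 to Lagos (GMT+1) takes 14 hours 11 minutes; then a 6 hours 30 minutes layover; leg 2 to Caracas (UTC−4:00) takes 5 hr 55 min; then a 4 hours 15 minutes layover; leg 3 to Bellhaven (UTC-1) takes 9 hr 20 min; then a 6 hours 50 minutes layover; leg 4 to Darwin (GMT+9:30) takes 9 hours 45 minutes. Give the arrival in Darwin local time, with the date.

Convert departure to UTC: 1:39 AM + 8:00 = 9:39 AM UTC on May 23.
Add 14 hours 11 minutes leg 1 → 11:50 PM UTC.
Add 6 hours 30 minutes layover in Lagos → 6:20 AM UTC (May 24).
Add 5 hours and 55 minutes leg 2 → 12:15 PM UTC.
Add 4 hours 15 minutes layover in Caracas → 4:30 PM UTC.
Add 9 hours and 20 minutes leg 3 → 1:50 AM UTC (May 25).
Add 6 hours and 50 minutes layover in Bellhaven → 8:40 AM UTC.
Add 9 hours 45 minutes leg 4 → 6:25 PM UTC.
Darwin is UTC+9:30, so local arrival = 6:25 PM + 9:30 = 3:55 AM on May 26.

3:55 AM on May 26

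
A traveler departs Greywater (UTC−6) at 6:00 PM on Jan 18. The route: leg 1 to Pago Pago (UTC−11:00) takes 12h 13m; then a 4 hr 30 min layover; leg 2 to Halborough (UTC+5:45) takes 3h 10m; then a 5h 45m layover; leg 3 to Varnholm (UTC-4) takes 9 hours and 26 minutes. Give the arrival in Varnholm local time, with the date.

7:04 AM on January 20

Convert departure to UTC: 6:00 PM + 6:00 = 12:00 AM UTC on Jan 19.
Add 12 hours and 13 minutes leg 1 → 12:13 PM UTC.
Add 4 hours and 30 minutes layover in Pago Pago → 4:43 PM UTC.
Add 3 hours 10 minutes leg 2 → 7:53 PM UTC.
Add 5 hours 45 minutes layover in Halborough → 1:38 AM UTC (Jan 20).
Add 9 hours 26 minutes leg 3 → 11:04 AM UTC.
Varnholm is UTC−4:00, so local arrival = 11:04 AM − 4:00 = 7:04 AM on Jan 20.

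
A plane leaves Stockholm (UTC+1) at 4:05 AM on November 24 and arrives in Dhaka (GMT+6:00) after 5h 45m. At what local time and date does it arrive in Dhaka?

2:50 PM on November 24

Convert departure to UTC: 4:05 AM − 1:00 = 3:05 AM UTC on Nov 24.
Add 5 hours and 45 minutes travel time → 8:50 AM UTC.
Dhaka is UTC+6:00, so local arrival = 8:50 AM + 6:00 = 2:50 PM on Nov 24.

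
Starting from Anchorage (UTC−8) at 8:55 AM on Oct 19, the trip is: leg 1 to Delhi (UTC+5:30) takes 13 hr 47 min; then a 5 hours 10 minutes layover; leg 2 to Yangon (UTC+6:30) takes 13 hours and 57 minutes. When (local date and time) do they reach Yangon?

8:19 AM on Oct 21

Convert departure to UTC: 8:55 AM + 8:00 = 4:55 PM UTC on Oct 19.
Add 13 hours and 47 minutes leg 1 → 6:42 AM UTC (Oct 20).
Add 5 hours 10 minutes layover in Delhi → 11:52 AM UTC.
Add 13 hours and 57 minutes leg 2 → 1:49 AM UTC (Oct 21).
Yangon is UTC+6:30, so local arrival = 1:49 AM + 6:30 = 8:19 AM on Oct 21.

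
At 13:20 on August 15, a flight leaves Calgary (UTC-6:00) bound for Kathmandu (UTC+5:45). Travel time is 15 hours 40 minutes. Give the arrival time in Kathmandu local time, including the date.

Convert departure to UTC: 13:20 + 6:00 = 19:20 UTC on Aug 15.
Add 15 hours 40 minutes travel time → 11:00 UTC (Aug 16).
Kathmandu is UTC+5:45, so local arrival = 11:00 + 5:45 = 16:45 on Aug 16.

16:45 on August 16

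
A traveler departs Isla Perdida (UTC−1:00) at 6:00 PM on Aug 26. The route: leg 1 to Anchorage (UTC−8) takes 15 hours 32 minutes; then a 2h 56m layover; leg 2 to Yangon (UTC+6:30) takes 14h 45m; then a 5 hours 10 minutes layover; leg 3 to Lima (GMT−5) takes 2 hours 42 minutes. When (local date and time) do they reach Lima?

7:05 AM on Aug 28

Convert departure to UTC: 6:00 PM + 1:00 = 7:00 PM UTC on Aug 26.
Add 15 hours 32 minutes leg 1 → 10:32 AM UTC (Aug 27).
Add 2 hours and 56 minutes layover in Anchorage → 1:28 PM UTC.
Add 14 hours and 45 minutes leg 2 → 4:13 AM UTC (Aug 28).
Add 5 hours 10 minutes layover in Yangon → 9:23 AM UTC.
Add 2 hours 42 minutes leg 3 → 12:05 PM UTC.
Lima is UTC−5:00, so local arrival = 12:05 PM − 5:00 = 7:05 AM on Aug 28.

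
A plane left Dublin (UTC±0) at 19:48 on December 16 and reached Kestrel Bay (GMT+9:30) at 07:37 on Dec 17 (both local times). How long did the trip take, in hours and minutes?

Departure is already UTC: 19:48 on Dec 16.
Arrival in UTC: 07:37 − 9:30 = 22:07 on Dec 16.
Elapsed = 22:07 − 19:48 = 2 hours 19 minutes.

2 hours 19 minutes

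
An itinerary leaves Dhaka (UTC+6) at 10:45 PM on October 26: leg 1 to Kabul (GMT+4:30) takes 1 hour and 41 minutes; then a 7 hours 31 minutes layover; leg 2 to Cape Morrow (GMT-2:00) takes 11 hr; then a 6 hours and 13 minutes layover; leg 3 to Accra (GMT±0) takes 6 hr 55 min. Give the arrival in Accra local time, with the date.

2:05 AM on October 28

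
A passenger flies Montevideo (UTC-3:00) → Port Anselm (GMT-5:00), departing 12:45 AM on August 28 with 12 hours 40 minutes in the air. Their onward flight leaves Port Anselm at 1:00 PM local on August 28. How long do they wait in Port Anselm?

1 hour 35 minutes

Convert departure to UTC: 12:45 AM + 3:00 = 3:45 AM UTC on Aug 28.
Add 12 hours and 40 minutes flight time → 4:25 PM UTC.
Port Anselm is UTC−5:00, so local arrival = 4:25 PM − 5:00 = 11:25 AM on Aug 28.
Layover = 1:00 PM − 11:25 AM = 1 hour 35 minutes.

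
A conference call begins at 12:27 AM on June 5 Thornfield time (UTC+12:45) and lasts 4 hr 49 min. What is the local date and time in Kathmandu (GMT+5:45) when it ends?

Kathmandu is 7:00 behind Thornfield.
After 4 hours and 49 minutes it is 5:16 AM in Thornfield.
Shift by the zone difference: 5:16 AM − 7:00 = 10:16 PM on Jun 4 in Kathmandu.

10:16 PM on June 4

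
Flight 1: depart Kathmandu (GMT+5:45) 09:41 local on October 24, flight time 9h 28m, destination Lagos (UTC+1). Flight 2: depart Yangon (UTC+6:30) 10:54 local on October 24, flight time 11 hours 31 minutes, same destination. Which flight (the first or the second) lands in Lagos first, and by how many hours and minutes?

the first, by 2 hours 31 minutes

Flight 1 in UTC: 09:41 − 5:45 = 03:56 on Oct 24.
+9 hours 28 minutes → arrive 13:24 UTC on Oct 24.
Flight 2 in UTC: 10:54 − 6:30 = 04:24 on Oct 24.
+11 hours 31 minutes → arrive 15:55 UTC on Oct 24.
Flight 1 lands earlier by 2 hours 31 minutes.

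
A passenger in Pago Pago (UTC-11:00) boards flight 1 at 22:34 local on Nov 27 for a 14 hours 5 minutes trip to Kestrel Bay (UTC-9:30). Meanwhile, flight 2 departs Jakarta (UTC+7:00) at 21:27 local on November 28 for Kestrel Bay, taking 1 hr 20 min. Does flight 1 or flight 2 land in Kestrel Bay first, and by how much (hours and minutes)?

the second, by 7 hours 52 minutes

Flight 1 in UTC: 22:34 + 11:00 = 09:34 on Nov 28.
+14 hours 5 minutes → arrive 23:39 UTC on Nov 28.
Flight 2 in UTC: 21:27 − 7:00 = 14:27 on Nov 28.
+1 hour and 20 minutes → arrive 15:47 UTC on Nov 28.
Flight 2 lands earlier by 7 hours 52 minutes.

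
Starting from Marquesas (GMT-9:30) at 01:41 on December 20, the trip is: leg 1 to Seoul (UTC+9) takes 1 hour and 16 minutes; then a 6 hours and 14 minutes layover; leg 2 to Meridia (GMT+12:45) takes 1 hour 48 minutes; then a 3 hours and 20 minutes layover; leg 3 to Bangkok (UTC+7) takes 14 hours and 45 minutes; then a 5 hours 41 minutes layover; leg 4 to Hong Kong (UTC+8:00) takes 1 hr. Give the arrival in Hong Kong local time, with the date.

Convert departure to UTC: 01:41 + 9:30 = 11:11 UTC on Dec 20.
Add 1 hour 16 minutes leg 1 → 12:27 UTC.
Add 6 hours 14 minutes layover in Seoul → 18:41 UTC.
Add 1 hour 48 minutes leg 2 → 20:29 UTC.
Add 3 hours 20 minutes layover in Meridia → 23:49 UTC.
Add 14 hours and 45 minutes leg 3 → 14:34 UTC (Dec 21).
Add 5 hours and 41 minutes layover in Bangkok → 20:15 UTC.
Add 1 hour leg 4 → 21:15 UTC.
Hong Kong is UTC+8:00, so local arrival = 21:15 + 8:00 = 05:15 on Dec 22.

05:15 on Dec 22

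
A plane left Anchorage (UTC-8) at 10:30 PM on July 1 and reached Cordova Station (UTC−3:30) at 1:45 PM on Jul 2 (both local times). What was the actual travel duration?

Cordova Station is 4:30 ahead of Anchorage.
Clock-face elapsed time (ignoring zones) is 15 hours 15 minutes.
Actual elapsed = 15 hours 15 minutes − 4:30 = 10 hours 45 minutes.

10 hours 45 minutes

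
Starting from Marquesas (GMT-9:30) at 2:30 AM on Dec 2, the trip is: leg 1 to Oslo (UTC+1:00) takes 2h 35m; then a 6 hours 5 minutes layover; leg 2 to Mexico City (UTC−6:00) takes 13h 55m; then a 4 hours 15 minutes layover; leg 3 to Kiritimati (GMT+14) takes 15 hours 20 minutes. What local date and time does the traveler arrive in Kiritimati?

Convert departure to UTC: 2:30 AM + 9:30 = 12:00 PM UTC on Dec 2.
Add 2 hours and 35 minutes leg 1 → 2:35 PM UTC.
Add 6 hours 5 minutes layover in Oslo → 8:40 PM UTC.
Add 13 hours and 55 minutes leg 2 → 10:35 AM UTC (Dec 3).
Add 4 hours and 15 minutes layover in Mexico City → 2:50 PM UTC.
Add 15 hours 20 minutes leg 3 → 6:10 AM UTC (Dec 4).
Kiritimati is UTC+14:00, so local arrival = 6:10 AM + 14:00 = 8:10 PM on Dec 4.

8:10 PM on December 4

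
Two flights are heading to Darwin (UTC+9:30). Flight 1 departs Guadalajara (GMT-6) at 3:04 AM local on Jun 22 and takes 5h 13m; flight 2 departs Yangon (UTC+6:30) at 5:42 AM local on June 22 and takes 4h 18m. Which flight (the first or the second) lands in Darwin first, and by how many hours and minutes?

the second, by 10 hours 47 minutes

Flight 1 in UTC: 3:04 AM + 6:00 = 9:04 AM on Jun 22.
+5 hours and 13 minutes → arrive 2:17 PM UTC on Jun 22.
Flight 2 in UTC: 5:42 AM − 6:30 = 11:12 PM on Jun 21.
+4 hours 18 minutes → arrive 3:30 AM UTC on Jun 22.
Flight 2 lands earlier by 10 hours 47 minutes.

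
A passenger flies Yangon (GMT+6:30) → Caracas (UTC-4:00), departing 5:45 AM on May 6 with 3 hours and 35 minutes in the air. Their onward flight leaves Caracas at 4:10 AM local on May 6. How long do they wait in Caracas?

5 hours 20 minutes

Convert departure to UTC: 5:45 AM − 6:30 = 11:15 PM UTC on May 5.
Add 3 hours 35 minutes flight time → 2:50 AM UTC (May 6).
Caracas is UTC−4:00, so local arrival = 2:50 AM − 4:00 = 10:50 PM on May 5.
Layover = 4:10 AM − 10:50 PM (+1 day) = 5 hours 20 minutes.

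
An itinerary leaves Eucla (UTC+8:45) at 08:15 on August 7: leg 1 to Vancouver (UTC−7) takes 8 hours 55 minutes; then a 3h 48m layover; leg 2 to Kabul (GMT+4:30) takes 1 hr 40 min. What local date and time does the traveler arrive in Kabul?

Convert departure to UTC: 08:15 − 8:45 = 23:30 UTC on Aug 6.
Add 8 hours and 55 minutes leg 1 → 08:25 UTC (Aug 7).
Add 3 hours and 48 minutes layover in Vancouver → 12:13 UTC.
Add 1 hour and 40 minutes leg 2 → 13:53 UTC.
Kabul is UTC+4:30, so local arrival = 13:53 + 4:30 = 18:23 on Aug 7.

18:23 on Aug 7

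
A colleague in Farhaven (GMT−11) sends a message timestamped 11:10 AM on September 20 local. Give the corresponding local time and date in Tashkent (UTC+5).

Tashkent is 16:00 ahead of Farhaven.
Shift by the zone difference: 11:10 AM + 16:00 = 3:10 AM on Sep 21 in Tashkent.

3:10 AM on September 21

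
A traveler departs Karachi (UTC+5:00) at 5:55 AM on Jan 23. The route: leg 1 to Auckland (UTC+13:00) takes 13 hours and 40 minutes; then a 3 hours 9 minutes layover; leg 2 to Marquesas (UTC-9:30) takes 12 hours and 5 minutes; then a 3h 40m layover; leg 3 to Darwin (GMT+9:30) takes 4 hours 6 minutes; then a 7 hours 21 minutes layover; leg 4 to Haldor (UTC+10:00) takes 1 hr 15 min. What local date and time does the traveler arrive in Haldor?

8:11 AM on Jan 25

Convert departure to UTC: 5:55 AM − 5:00 = 12:55 AM UTC on Jan 23.
Add 13 hours and 40 minutes leg 1 → 2:35 PM UTC.
Add 3 hours 9 minutes layover in Auckland → 5:44 PM UTC.
Add 12 hours 5 minutes leg 2 → 5:49 AM UTC (Jan 24).
Add 3 hours 40 minutes layover in Marquesas → 9:29 AM UTC.
Add 4 hours 6 minutes leg 3 → 1:35 PM UTC.
Add 7 hours 21 minutes layover in Darwin → 8:56 PM UTC.
Add 1 hour and 15 minutes leg 4 → 10:11 PM UTC.
Haldor is UTC+10:00, so local arrival = 10:11 PM + 10:00 = 8:11 AM on Jan 25.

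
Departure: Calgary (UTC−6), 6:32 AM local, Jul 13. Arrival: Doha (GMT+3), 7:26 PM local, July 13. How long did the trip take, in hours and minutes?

3 hours 54 minutes

Doha is 9:00 ahead of Calgary.
Clock-face elapsed time (ignoring zones) is 12 hours 54 minutes.
Actual elapsed = 12 hours 54 minutes − 9:00 = 3 hours 54 minutes.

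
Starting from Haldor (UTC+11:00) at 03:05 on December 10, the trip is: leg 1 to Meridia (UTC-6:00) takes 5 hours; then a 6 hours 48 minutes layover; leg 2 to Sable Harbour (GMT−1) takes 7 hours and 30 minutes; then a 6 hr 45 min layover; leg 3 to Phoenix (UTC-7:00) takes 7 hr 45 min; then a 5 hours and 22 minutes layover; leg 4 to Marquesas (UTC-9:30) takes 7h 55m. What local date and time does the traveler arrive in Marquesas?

05:40 on December 11

Convert departure to UTC: 03:05 − 11:00 = 16:05 UTC on Dec 9.
Add 5 hours leg 1 → 21:05 UTC.
Add 6 hours 48 minutes layover in Meridia → 03:53 UTC (Dec 10).
Add 7 hours and 30 minutes leg 2 → 11:23 UTC.
Add 6 hours and 45 minutes layover in Sable Harbour → 18:08 UTC.
Add 7 hours and 45 minutes leg 3 → 01:53 UTC (Dec 11).
Add 5 hours and 22 minutes layover in Phoenix → 07:15 UTC.
Add 7 hours 55 minutes leg 4 → 15:10 UTC.
Marquesas is UTC−9:30, so local arrival = 15:10 − 9:30 = 05:40 on Dec 11.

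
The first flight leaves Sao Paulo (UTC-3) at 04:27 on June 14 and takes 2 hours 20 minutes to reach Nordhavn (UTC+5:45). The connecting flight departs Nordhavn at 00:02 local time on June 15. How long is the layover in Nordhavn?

Convert departure to UTC: 04:27 + 3:00 = 07:27 UTC on Jun 14.
Add 2 hours 20 minutes flight time → 09:47 UTC.
Nordhavn is UTC+5:45, so local arrival = 09:47 + 5:45 = 15:32 on Jun 14.
Layover = 00:02 − 15:32 (+1 day) = 8 hours 30 minutes.

8 hours 30 minutes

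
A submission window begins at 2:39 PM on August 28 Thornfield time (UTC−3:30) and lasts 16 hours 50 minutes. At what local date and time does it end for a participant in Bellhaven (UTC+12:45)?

Convert start to UTC: 2:39 PM + 3:30 = 6:09 PM UTC on Aug 28.
Add 16 hours 50 minutes duration → 10:59 AM UTC (Aug 29).
Bellhaven is UTC+12:45, so local end time = 10:59 AM + 12:45 = 11:44 PM on Aug 29.

11:44 PM on August 29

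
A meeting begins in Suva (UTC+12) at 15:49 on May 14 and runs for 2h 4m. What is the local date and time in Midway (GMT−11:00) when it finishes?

Midway is 23:00 behind Suva.
After 2 hours 4 minutes it is 17:53 in Suva.
Shift by the zone difference: 17:53 − 23:00 = 18:53 on May 13 in Midway.

18:53 on May 13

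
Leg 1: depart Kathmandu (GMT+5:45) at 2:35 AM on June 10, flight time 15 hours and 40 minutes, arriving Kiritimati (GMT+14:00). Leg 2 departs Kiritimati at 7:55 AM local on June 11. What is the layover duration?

5 hours 25 minutes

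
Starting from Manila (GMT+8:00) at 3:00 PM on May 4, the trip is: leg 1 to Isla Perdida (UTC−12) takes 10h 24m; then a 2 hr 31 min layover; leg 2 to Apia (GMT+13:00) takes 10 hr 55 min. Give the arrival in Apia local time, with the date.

Convert departure to UTC: 3:00 PM − 8:00 = 7:00 AM UTC on May 4.
Add 10 hours and 24 minutes leg 1 → 5:24 PM UTC.
Add 2 hours and 31 minutes layover in Isla Perdida → 7:55 PM UTC.
Add 10 hours and 55 minutes leg 2 → 6:50 AM UTC (May 5).
Apia is UTC+13:00, so local arrival = 6:50 AM + 13:00 = 7:50 PM on May 5.

7:50 PM on May 5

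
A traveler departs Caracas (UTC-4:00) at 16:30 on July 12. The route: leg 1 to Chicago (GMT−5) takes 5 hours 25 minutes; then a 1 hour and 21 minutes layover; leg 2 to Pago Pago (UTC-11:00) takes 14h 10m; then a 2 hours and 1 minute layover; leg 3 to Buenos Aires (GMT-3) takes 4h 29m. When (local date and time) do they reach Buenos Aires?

Convert departure to UTC: 16:30 + 4:00 = 20:30 UTC on Jul 12.
Add 5 hours and 25 minutes leg 1 → 01:55 UTC (Jul 13).
Add 1 hour 21 minutes layover in Chicago → 03:16 UTC.
Add 14 hours and 10 minutes leg 2 → 17:26 UTC.
Add 2 hours 1 minute layover in Pago Pago → 19:27 UTC.
Add 4 hours and 29 minutes leg 3 → 23:56 UTC.
Buenos Aires is UTC−3:00, so local arrival = 23:56 − 3:00 = 20:56 on Jul 13.

20:56 on Jul 13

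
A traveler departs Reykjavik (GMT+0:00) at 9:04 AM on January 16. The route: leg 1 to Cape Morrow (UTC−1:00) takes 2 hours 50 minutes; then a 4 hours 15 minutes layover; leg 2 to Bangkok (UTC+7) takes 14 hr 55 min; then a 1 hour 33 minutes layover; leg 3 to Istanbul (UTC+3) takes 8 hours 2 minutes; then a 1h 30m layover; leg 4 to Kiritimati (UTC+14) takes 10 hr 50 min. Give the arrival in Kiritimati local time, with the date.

6:59 PM on January 18

Reykjavik is at UTC+0, so departure is already 9:04 AM UTC on Jan 16.
Add 2 hours and 50 minutes leg 1 → 11:54 AM UTC.
Add 4 hours 15 minutes layover in Cape Morrow → 4:09 PM UTC.
Add 14 hours and 55 minutes leg 2 → 7:04 AM UTC (Jan 17).
Add 1 hour 33 minutes layover in Bangkok → 8:37 AM UTC.
Add 8 hours and 2 minutes leg 3 → 4:39 PM UTC.
Add 1 hour and 30 minutes layover in Istanbul → 6:09 PM UTC.
Add 10 hours and 50 minutes leg 4 → 4:59 AM UTC (Jan 18).
Kiritimati is UTC+14:00, so local arrival = 4:59 AM + 14:00 = 6:59 PM on Jan 18.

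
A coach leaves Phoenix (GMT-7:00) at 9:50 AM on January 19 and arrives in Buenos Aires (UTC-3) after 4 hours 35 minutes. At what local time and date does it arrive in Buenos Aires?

Convert departure to UTC: 9:50 AM + 7:00 = 4:50 PM UTC on Jan 19.
Add 4 hours 35 minutes travel time → 9:25 PM UTC.
Buenos Aires is UTC−3:00, so local arrival = 9:25 PM − 3:00 = 6:25 PM on Jan 19.

6:25 PM on January 19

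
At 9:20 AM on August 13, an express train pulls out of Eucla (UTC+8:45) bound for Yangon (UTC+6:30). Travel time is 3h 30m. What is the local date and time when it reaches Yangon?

Convert departure to UTC: 9:20 AM − 8:45 = 12:35 AM UTC on Aug 13.
Add 3 hours and 30 minutes travel time → 4:05 AM UTC.
Yangon is UTC+6:30, so local arrival = 4:05 AM + 6:30 = 10:35 AM on Aug 13.

10:35 AM on Aug 13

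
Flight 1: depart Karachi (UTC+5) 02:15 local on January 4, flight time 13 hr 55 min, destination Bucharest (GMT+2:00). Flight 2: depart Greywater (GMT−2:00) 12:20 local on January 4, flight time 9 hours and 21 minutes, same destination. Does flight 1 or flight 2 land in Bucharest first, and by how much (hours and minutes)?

Flight 1 in UTC: 02:15 − 5:00 = 21:15 on Jan 3.
+13 hours and 55 minutes → arrive 11:10 UTC on Jan 4.
Flight 2 in UTC: 12:20 + 2:00 = 14:20 on Jan 4.
+9 hours and 21 minutes → arrive 23:41 UTC on Jan 4.
Flight 1 lands earlier by 12 hours 31 minutes.

the first, by 12 hours 31 minutes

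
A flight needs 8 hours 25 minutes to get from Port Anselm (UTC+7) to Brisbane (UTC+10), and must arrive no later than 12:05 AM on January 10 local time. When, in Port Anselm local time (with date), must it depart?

12:40 PM on Jan 9

Target arrival in UTC: 12:05 AM − 10:00 = 2:05 PM on Jan 9.
Subtract 8 hours 25 minutes → departure 5:40 AM UTC on Jan 9.
Port Anselm is UTC+7:00: 5:40 AM + 7:00 = 12:40 PM on Jan 9.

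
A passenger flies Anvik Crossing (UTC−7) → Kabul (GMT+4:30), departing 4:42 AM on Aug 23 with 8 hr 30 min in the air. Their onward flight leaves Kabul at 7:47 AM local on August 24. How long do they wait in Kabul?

Convert departure to UTC: 4:42 AM + 7:00 = 11:42 AM UTC on Aug 23.
Add 8 hours 30 minutes flight time → 8:12 PM UTC.
Kabul is UTC+4:30, so local arrival = 8:12 PM + 4:30 = 12:42 AM on Aug 24.
Layover = 7:47 AM − 12:42 AM = 7 hours 5 minutes.

7 hours 5 minutes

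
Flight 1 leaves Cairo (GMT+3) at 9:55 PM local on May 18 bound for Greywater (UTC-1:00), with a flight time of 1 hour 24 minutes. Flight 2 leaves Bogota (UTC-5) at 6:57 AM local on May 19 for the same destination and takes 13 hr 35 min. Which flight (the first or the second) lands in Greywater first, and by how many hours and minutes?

the first, by 29 hours 13 minutes

Flight 1 in UTC: 9:55 PM − 3:00 = 6:55 PM on May 18.
+1 hour 24 minutes → arrive 8:19 PM UTC on May 18.
Flight 2 in UTC: 6:57 AM + 5:00 = 11:57 AM on May 19.
+13 hours 35 minutes → arrive 1:32 AM UTC on May 20.
Flight 1 lands earlier by 29 hours 13 minutes.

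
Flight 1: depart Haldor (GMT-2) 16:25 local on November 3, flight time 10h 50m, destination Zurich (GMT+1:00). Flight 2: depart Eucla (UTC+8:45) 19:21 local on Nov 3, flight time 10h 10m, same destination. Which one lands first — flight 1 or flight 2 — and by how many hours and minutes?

the second, by 8 hours 29 minutes

Flight 1 in UTC: 16:25 + 2:00 = 18:25 on Nov 3.
+10 hours and 50 minutes → arrive 05:15 UTC on Nov 4.
Flight 2 in UTC: 19:21 − 8:45 = 10:36 on Nov 3.
+10 hours and 10 minutes → arrive 20:46 UTC on Nov 3.
Flight 2 lands earlier by 8 hours 29 minutes.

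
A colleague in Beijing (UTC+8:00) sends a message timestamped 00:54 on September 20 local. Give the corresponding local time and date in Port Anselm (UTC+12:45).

In UTC: 00:54 − 8:00 = 16:54 on Sep 19.
Port Anselm is UTC+12:45: 16:54 + 12:45 = 05:39 on Sep 20.

05:39 on September 20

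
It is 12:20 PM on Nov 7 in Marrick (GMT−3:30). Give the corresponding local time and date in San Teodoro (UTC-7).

8:50 AM on Nov 7

In UTC: 12:20 PM + 3:30 = 3:50 PM on Nov 7.
San Teodoro is UTC−7:00: 3:50 PM − 7:00 = 8:50 AM on Nov 7.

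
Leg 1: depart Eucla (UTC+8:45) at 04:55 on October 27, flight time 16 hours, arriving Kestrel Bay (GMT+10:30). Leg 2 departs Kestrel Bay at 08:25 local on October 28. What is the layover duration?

9 hours 45 minutes

Convert departure to UTC: 04:55 − 8:45 = 20:10 UTC on Oct 26.
Add 16 hours flight time → 12:10 UTC (Oct 27).
Kestrel Bay is UTC+10:30, so local arrival = 12:10 + 10:30 = 22:40 on Oct 27.
Layover = 08:25 − 22:40 (+1 day) = 9 hours 45 minutes.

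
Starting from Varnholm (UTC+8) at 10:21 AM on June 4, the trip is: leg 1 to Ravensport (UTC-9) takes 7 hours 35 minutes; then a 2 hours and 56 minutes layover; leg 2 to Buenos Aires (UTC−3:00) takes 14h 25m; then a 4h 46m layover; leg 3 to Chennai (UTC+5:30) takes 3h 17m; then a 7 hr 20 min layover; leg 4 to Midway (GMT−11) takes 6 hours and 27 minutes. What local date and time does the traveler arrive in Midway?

Convert departure to UTC: 10:21 AM − 8:00 = 2:21 AM UTC on Jun 4.
Add 7 hours 35 minutes leg 1 → 9:56 AM UTC.
Add 2 hours 56 minutes layover in Ravensport → 12:52 PM UTC.
Add 14 hours and 25 minutes leg 2 → 3:17 AM UTC (Jun 5).
Add 4 hours and 46 minutes layover in Buenos Aires → 8:03 AM UTC.
Add 3 hours and 17 minutes leg 3 → 11:20 AM UTC.
Add 7 hours and 20 minutes layover in Chennai → 6:40 PM UTC.
Add 6 hours and 27 minutes leg 4 → 1:07 AM UTC (Jun 6).
Midway is UTC−11:00, so local arrival = 1:07 AM − 11:00 = 2:07 PM on Jun 5.

2:07 PM on Jun 5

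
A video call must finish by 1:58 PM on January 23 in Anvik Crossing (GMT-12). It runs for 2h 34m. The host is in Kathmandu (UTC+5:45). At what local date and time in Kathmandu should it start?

Target end time in UTC: 1:58 PM + 12:00 = 1:58 AM on Jan 24.
Subtract 2 hours 34 minutes → start 11:24 PM UTC on Jan 23.
Kathmandu is UTC+5:45: 11:24 PM + 5:45 = 5:09 AM on Jan 24.

5:09 AM on January 24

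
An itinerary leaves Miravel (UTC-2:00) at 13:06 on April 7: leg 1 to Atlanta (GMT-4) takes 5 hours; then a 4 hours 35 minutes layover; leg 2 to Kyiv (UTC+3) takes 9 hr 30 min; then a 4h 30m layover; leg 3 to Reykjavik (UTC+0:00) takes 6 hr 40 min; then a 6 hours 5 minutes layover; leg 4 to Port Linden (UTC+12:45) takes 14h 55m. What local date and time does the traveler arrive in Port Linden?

Convert departure to UTC: 13:06 + 2:00 = 15:06 UTC on Apr 7.
Add 5 hours leg 1 → 20:06 UTC.
Add 4 hours and 35 minutes layover in Atlanta → 00:41 UTC (Apr 8).
Add 9 hours and 30 minutes leg 2 → 10:11 UTC.
Add 4 hours and 30 minutes layover in Kyiv → 14:41 UTC.
Add 6 hours and 40 minutes leg 3 → 21:21 UTC.
Add 6 hours and 5 minutes layover in Reykjavik → 03:26 UTC (Apr 9).
Add 14 hours and 55 minutes leg 4 → 18:21 UTC.
Port Linden is UTC+12:45, so local arrival = 18:21 + 12:45 = 07:06 on Apr 10.

07:06 on April 10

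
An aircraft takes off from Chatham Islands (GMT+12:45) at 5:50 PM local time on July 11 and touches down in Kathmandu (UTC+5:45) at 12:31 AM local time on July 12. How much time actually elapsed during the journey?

13 hours 41 minutes

Departure in UTC: 5:50 PM − 12:45 = 5:05 AM on Jul 11.
Arrival in UTC: 12:31 AM − 5:45 = 6:46 PM on Jul 11.
Elapsed = 6:46 PM − 5:05 AM = 13 hours 41 minutes.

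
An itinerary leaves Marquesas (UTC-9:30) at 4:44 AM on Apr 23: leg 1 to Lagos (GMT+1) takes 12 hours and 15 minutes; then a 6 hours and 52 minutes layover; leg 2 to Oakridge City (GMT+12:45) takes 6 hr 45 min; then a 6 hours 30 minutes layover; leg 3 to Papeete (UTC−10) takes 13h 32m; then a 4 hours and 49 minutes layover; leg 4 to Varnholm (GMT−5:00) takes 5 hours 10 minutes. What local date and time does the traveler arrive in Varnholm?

5:07 PM on April 25

Convert departure to UTC: 4:44 AM + 9:30 = 2:14 PM UTC on Apr 23.
Add 12 hours and 15 minutes leg 1 → 2:29 AM UTC (Apr 24).
Add 6 hours 52 minutes layover in Lagos → 9:21 AM UTC.
Add 6 hours and 45 minutes leg 2 → 4:06 PM UTC.
Add 6 hours and 30 minutes layover in Oakridge City → 10:36 PM UTC.
Add 13 hours and 32 minutes leg 3 → 12:08 PM UTC (Apr 25).
Add 4 hours 49 minutes layover in Papeete → 4:57 PM UTC.
Add 5 hours and 10 minutes leg 4 → 10:07 PM UTC.
Varnholm is UTC−5:00, so local arrival = 10:07 PM − 5:00 = 5:07 PM on Apr 25.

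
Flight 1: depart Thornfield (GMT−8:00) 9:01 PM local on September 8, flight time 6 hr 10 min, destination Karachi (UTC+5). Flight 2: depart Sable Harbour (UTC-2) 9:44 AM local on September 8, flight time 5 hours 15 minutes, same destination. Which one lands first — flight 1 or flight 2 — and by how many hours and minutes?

the second, by 18 hours 12 minutes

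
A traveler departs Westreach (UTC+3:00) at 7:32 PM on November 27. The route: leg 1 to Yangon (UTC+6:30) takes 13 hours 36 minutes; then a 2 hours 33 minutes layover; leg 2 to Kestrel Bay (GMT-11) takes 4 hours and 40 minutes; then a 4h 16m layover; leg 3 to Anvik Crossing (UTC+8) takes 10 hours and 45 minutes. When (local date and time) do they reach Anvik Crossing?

Convert departure to UTC: 7:32 PM − 3:00 = 4:32 PM UTC on Nov 27.
Add 13 hours 36 minutes leg 1 → 6:08 AM UTC (Nov 28).
Add 2 hours 33 minutes layover in Yangon → 8:41 AM UTC.
Add 4 hours and 40 minutes leg 2 → 1:21 PM UTC.
Add 4 hours 16 minutes layover in Kestrel Bay → 5:37 PM UTC.
Add 10 hours and 45 minutes leg 3 → 4:22 AM UTC (Nov 29).
Anvik Crossing is UTC+8:00, so local arrival = 4:22 AM + 8:00 = 12:22 PM on Nov 29.

12:22 PM on Nov 29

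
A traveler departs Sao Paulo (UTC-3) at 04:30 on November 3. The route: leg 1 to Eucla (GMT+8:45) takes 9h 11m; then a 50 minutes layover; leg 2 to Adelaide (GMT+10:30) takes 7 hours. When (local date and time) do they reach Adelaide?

11:01 on November 4

Convert departure to UTC: 04:30 + 3:00 = 07:30 UTC on Nov 3.
Add 9 hours and 11 minutes leg 1 → 16:41 UTC.
Add 50 minutes layover in Eucla → 17:31 UTC.
Add 7 hours leg 2 → 00:31 UTC (Nov 4).
Adelaide is UTC+10:30, so local arrival = 00:31 + 10:30 = 11:01 on Nov 4.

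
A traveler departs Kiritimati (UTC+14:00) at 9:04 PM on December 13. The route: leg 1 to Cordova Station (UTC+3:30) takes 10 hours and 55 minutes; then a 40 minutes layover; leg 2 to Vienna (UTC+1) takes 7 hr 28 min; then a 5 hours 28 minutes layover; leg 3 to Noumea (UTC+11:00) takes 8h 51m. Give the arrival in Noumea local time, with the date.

Convert departure to UTC: 9:04 PM − 14:00 = 7:04 AM UTC on Dec 13.
Add 10 hours and 55 minutes leg 1 → 5:59 PM UTC.
Add 40 minutes layover in Cordova Station → 6:39 PM UTC.
Add 7 hours 28 minutes leg 2 → 2:07 AM UTC (Dec 14).
Add 5 hours and 28 minutes layover in Vienna → 7:35 AM UTC.
Add 8 hours 51 minutes leg 3 → 4:26 PM UTC.
Noumea is UTC+11:00, so local arrival = 4:26 PM + 11:00 = 3:26 AM on Dec 15.

3:26 AM on December 15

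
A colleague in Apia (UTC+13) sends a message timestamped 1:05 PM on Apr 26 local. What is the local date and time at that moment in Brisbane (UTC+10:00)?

In UTC: 1:05 PM − 13:00 = 12:05 AM on Apr 26.
Brisbane is UTC+10:00: 12:05 AM + 10:00 = 10:05 AM on Apr 26.

10:05 AM on April 26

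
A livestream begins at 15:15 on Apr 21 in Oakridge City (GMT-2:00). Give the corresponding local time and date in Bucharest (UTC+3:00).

20:15 on April 21

In UTC: 15:15 + 2:00 = 17:15 on Apr 21.
Bucharest is UTC+3:00: 17:15 + 3:00 = 20:15 on Apr 21.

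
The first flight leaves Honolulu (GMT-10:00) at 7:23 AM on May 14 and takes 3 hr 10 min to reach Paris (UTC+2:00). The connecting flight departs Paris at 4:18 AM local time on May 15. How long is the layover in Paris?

5 hours 45 minutes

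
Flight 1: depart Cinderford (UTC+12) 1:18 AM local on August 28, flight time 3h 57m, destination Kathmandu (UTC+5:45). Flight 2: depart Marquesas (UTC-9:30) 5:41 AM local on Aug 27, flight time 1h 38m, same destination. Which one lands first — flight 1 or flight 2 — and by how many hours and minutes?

the second, by 26 minutes

Flight 1 in UTC: 1:18 AM − 12:00 = 1:18 PM on Aug 27.
+3 hours and 57 minutes → arrive 5:15 PM UTC on Aug 27.
Flight 2 in UTC: 5:41 AM + 9:30 = 3:11 PM on Aug 27.
+1 hour and 38 minutes → arrive 4:49 PM UTC on Aug 27.
Flight 2 lands earlier by 26 minutes.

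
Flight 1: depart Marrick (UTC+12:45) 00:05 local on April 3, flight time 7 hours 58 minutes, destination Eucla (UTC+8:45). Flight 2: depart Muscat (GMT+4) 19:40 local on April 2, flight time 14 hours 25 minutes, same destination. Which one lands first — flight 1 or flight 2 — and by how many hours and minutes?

Flight 1 in UTC: 00:05 − 12:45 = 11:20 on Apr 2.
+7 hours and 58 minutes → arrive 19:18 UTC on Apr 2.
Flight 2 in UTC: 19:40 − 4:00 = 15:40 on Apr 2.
+14 hours and 25 minutes → arrive 06:05 UTC on Apr 3.
Flight 1 lands earlier by 10 hours 47 minutes.

the first, by 10 hours 47 minutes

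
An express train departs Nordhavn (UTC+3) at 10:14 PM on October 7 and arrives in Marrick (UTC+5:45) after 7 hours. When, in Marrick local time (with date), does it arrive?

7:59 AM on October 8

Convert departure to UTC: 10:14 PM − 3:00 = 7:14 PM UTC on Oct 7.
Add 7 hours travel time → 2:14 AM UTC (Oct 8).
Marrick is UTC+5:45, so local arrival = 2:14 AM + 5:45 = 7:59 AM on Oct 8.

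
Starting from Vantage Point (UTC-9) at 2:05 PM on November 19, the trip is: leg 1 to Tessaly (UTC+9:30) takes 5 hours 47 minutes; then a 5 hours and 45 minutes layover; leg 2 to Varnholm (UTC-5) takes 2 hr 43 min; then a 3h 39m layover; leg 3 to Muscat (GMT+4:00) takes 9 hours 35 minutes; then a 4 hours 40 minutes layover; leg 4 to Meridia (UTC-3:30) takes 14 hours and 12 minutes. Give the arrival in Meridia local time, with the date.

Convert departure to UTC: 2:05 PM + 9:00 = 11:05 PM UTC on Nov 19.
Add 5 hours 47 minutes leg 1 → 4:52 AM UTC (Nov 20).
Add 5 hours and 45 minutes layover in Tessaly → 10:37 AM UTC.
Add 2 hours and 43 minutes leg 2 → 1:20 PM UTC.
Add 3 hours and 39 minutes layover in Varnholm → 4:59 PM UTC.
Add 9 hours 35 minutes leg 3 → 2:34 AM UTC (Nov 21).
Add 4 hours 40 minutes layover in Muscat → 7:14 AM UTC.
Add 14 hours 12 minutes leg 4 → 9:26 PM UTC.
Meridia is UTC−3:30, so local arrival = 9:26 PM − 3:30 = 5:56 PM on Nov 21.

5:56 PM on November 21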